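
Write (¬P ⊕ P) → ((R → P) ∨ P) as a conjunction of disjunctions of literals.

P ∨ ¬R

(¬P ⊕ P) → ((R → P) ∨ P)
≡ ¬(¬P ⊕ P) ∨ (R → P) ∨ P   (eliminate →)
≡ ¬((¬P ∨ P) ∧ ¬(¬P ∧ P)) ∨ (R → P) ∨ P   (expand ⊕)
≡ ¬((¬P ∨ P) ∧ ¬(¬P ∧ P)) ∨ ¬R ∨ P ∨ P   (eliminate →)
≡ ¬(¬P ∨ P) ∨ ¬¬(¬P ∧ P) ∨ ¬R ∨ P ∨ P   (De Morgan)
≡ (¬¬P ∧ ¬P) ∨ ¬¬(¬P ∧ P) ∨ ¬R ∨ P ∨ P   (De Morgan)
≡ (P ∧ ¬P) ∨ ¬¬(¬P ∧ P) ∨ ¬R ∨ P ∨ P   (double negation)
≡ (P ∧ ¬P) ∨ (¬P ∧ P) ∨ ¬R ∨ P ∨ P   (double negation)
≡ (P ∨ ¬P ∨ ¬R ∨ P ∨ P) ∧ (P ∨ P ∨ ¬R ∨ P ∨ P) ∧ (¬P ∨ ¬P ∨ ¬R ∨ P ∨ P) ∧ (¬P ∨ P ∨ ¬R ∨ P ∨ P)   (distribute ∨ over ∧)
≡ P ∨ ¬R   (simplify)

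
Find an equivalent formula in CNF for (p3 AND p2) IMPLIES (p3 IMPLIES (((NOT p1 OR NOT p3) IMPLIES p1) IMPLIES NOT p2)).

NOT p3 OR NOT p2 OR NOT p1

(p3 AND p2) IMPLIES (p3 IMPLIES (((NOT p1 OR NOT p3) IMPLIES p1) IMPLIES NOT p2))
⇔ NOT (p3 AND p2) OR (p3 IMPLIES (((NOT p1 OR NOT p3) IMPLIES p1) IMPLIES NOT p2))   (eliminate IMPLIES)
⇔ NOT (p3 AND p2) OR NOT p3 OR (((NOT p1 OR NOT p3) IMPLIES p1) IMPLIES NOT p2)   (eliminate IMPLIES)
⇔ NOT (p3 AND p2) OR NOT p3 OR NOT ((NOT p1 OR NOT p3) IMPLIES p1) OR NOT p2   (eliminate IMPLIES)
⇔ NOT (p3 AND p2) OR NOT p3 OR NOT (NOT (NOT p1 OR NOT p3) OR p1) OR NOT p2   (eliminate IMPLIES)
⇔ NOT p3 OR NOT p2 OR NOT p3 OR NOT (NOT (NOT p1 OR NOT p3) OR p1) OR NOT p2   (De Morgan)
⇔ NOT p3 OR NOT p2 OR NOT p3 OR (NOT NOT (NOT p1 OR NOT p3) AND NOT p1) OR NOT p2   (De Morgan)
⇔ NOT p3 OR NOT p2 OR NOT p3 OR ((NOT p1 OR NOT p3) AND NOT p1) OR NOT p2   (double negation)
⇔ (NOT p3 OR NOT p2 OR NOT p3 OR NOT p1 OR NOT p3 OR NOT p2) AND (NOT p3 OR NOT p2 OR NOT p3 OR NOT p1 OR NOT p2)   (distribute OR over AND)
⇔ NOT p3 OR NOT p2 OR NOT p1   (simplify)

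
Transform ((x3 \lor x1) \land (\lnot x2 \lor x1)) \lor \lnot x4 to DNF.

((x3 \lor x1) \land (\lnot x2 \lor x1)) \lor \lnot x4
⇔ (x3 \land \lnot x2) \lor (x3 \land x1) \lor (x1 \land \lnot x2) \lor (x1 \land x1) \lor \lnot x4
⇔ (x3 \land \lnot x2) \lor x1 \lor \lnot x4

(x3 \land \lnot x2) \lor x1 \lor \lnot x4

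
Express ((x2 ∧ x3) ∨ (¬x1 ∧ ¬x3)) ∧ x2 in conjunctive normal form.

(x3 ∨ ¬x1) ∧ x2

((x2 ∧ x3) ∨ (¬x1 ∧ ¬x3)) ∧ x2
≡ (x2 ∨ ¬x1) ∧ (x2 ∨ ¬x3) ∧ (x3 ∨ ¬x1) ∧ (x3 ∨ ¬x3) ∧ x2   (distribute ∨ over ∧)
≡ (x3 ∨ ¬x1) ∧ x2   (simplify)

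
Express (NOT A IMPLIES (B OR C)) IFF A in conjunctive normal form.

(NOT A IMPLIES (B OR C)) IFF A
≡ ((NOT A IMPLIES (B OR C)) IMPLIES A) AND (A IMPLIES (NOT A IMPLIES (B OR C)))
≡ (NOT (NOT A IMPLIES (B OR C)) OR A) AND (A IMPLIES (NOT A IMPLIES (B OR C)))
≡ (NOT (NOT NOT A OR B OR C) OR A) AND (A IMPLIES (NOT A IMPLIES (B OR C)))
≡ (NOT (NOT NOT A OR B OR C) OR A) AND (NOT A OR (NOT A IMPLIES (B OR C)))
≡ (NOT (NOT NOT A OR B OR C) OR A) AND (NOT A OR NOT NOT A OR B OR C)
≡ ((NOT NOT NOT A AND NOT B AND NOT C) OR A) AND (NOT A OR NOT NOT A OR B OR C)
≡ ((NOT A AND NOT B AND NOT C) OR A) AND (NOT A OR NOT NOT A OR B OR C)
≡ ((NOT A AND NOT B AND NOT C) OR A) AND (NOT A OR A OR B OR C)
≡ (NOT A OR A) AND (NOT B OR A) AND (NOT C OR A) AND (NOT A OR A OR B OR C)
≡ (NOT B OR A) AND (NOT C OR A)

(NOT B OR A) AND (NOT C OR A)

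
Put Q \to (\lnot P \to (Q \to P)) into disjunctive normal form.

\lnot Q \lor P

Q \to (\lnot P \to (Q \to P))
= \lnot Q \lor (\lnot P \to (Q \to P))   (eliminate \to)
= \lnot Q \lor \lnot \lnot P \lor (Q \to P)   (eliminate \to)
= \lnot Q \lor \lnot \lnot P \lor \lnot Q \lor P   (eliminate \to)
= \lnot Q \lor P \lor \lnot Q \lor P   (double negation)
= \lnot Q \lor P   (simplify)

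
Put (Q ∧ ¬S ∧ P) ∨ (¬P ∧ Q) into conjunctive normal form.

Q ∧ (¬S ∨ ¬P)

(Q ∧ ¬S ∧ P) ∨ (¬P ∧ Q)
= (Q ∨ ¬P) ∧ (Q ∨ Q) ∧ (¬S ∨ ¬P) ∧ (¬S ∨ Q) ∧ (P ∨ ¬P) ∧ (P ∨ Q)   — distribute ∨ over ∧
= Q ∧ (¬S ∨ ¬P)   — simplify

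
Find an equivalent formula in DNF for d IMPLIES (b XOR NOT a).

NOT d OR (b AND a) OR (NOT b AND NOT a)

d IMPLIES (b XOR NOT a)
= NOT d OR (b XOR NOT a)   — eliminate IMPLIES
= NOT d OR (b AND NOT NOT a) OR (NOT b AND NOT a)   — expand XOR
= NOT d OR (b AND a) OR (NOT b AND NOT a)   — double negation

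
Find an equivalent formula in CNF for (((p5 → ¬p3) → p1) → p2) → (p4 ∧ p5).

(p5 ∨ p1) ∧ (p3 ∨ p1 ∨ p4) ∧ (¬p2 ∨ p4) ∧ (¬p2 ∨ p5)

(((p5 → ¬p3) → p1) → p2) → (p4 ∧ p5)
≡ ¬(((p5 → ¬p3) → p1) → p2) ∨ (p4 ∧ p5)   [eliminate →]
≡ ¬(¬((p5 → ¬p3) → p1) ∨ p2) ∨ (p4 ∧ p5)   [eliminate →]
≡ ¬(¬(¬(p5 → ¬p3) ∨ p1) ∨ p2) ∨ (p4 ∧ p5)   [eliminate →]
≡ ¬(¬(¬(¬p5 ∨ ¬p3) ∨ p1) ∨ p2) ∨ (p4 ∧ p5)   [eliminate →]
≡ (¬¬(¬(¬p5 ∨ ¬p3) ∨ p1) ∧ ¬p2) ∨ (p4 ∧ p5)   [De Morgan]
≡ ((¬(¬p5 ∨ ¬p3) ∨ p1) ∧ ¬p2) ∨ (p4 ∧ p5)   [double negation]
≡ (((¬¬p5 ∧ ¬¬p3) ∨ p1) ∧ ¬p2) ∨ (p4 ∧ p5)   [De Morgan]
≡ (((p5 ∧ ¬¬p3) ∨ p1) ∧ ¬p2) ∨ (p4 ∧ p5)   [double negation]
≡ (((p5 ∧ p3) ∨ p1) ∧ ¬p2) ∨ (p4 ∧ p5)   [double negation]
≡ (p5 ∨ p1 ∨ p4) ∧ (p5 ∨ p1 ∨ p5) ∧ (p3 ∨ p1 ∨ p4) ∧ (p3 ∨ p1 ∨ p5) ∧ (¬p2 ∨ p4) ∧ (¬p2 ∨ p5)   [distribute ∨ over ∧]
≡ (p5 ∨ p1) ∧ (p3 ∨ p1 ∨ p4) ∧ (¬p2 ∨ p4) ∧ (¬p2 ∨ p5)   [simplify]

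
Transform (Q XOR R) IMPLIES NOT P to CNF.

(Q XOR R) IMPLIES NOT P
= NOT (Q XOR R) OR NOT P   [eliminate IMPLIES]
= NOT ((Q OR R) AND NOT (Q AND R)) OR NOT P   [expand XOR]
= NOT (Q OR R) OR NOT NOT (Q AND R) OR NOT P   [De Morgan]
= (NOT Q AND NOT R) OR NOT NOT (Q AND R) OR NOT P   [De Morgan]
= (NOT Q AND NOT R) OR (Q AND R) OR NOT P   [double negation]
= (NOT Q OR Q OR NOT P) AND (NOT Q OR R OR NOT P) AND (NOT R OR Q OR NOT P) AND (NOT R OR R OR NOT P)   [distribute OR over AND]
= (NOT Q OR R OR NOT P) AND (NOT R OR Q OR NOT P)   [simplify]

(NOT Q OR R OR NOT P) AND (NOT R OR Q OR NOT P)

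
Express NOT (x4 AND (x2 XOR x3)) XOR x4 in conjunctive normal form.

(x2 OR x3 OR NOT x4) AND (NOT x2 OR NOT x3 OR NOT x4)

NOT (x4 AND (x2 XOR x3)) XOR x4
≡ (NOT (x4 AND (x2 XOR x3)) OR x4) AND NOT (NOT (x4 AND (x2 XOR x3)) AND x4)   (expand XOR)
≡ (NOT (x4 AND (x2 OR x3) AND NOT (x2 AND x3)) OR x4) AND NOT (NOT (x4 AND (x2 XOR x3)) AND x4)   (expand XOR)
≡ (NOT (x4 AND (x2 OR x3) AND NOT (x2 AND x3)) OR x4) AND NOT (NOT (x4 AND (x2 OR x3) AND NOT (x2 AND x3)) AND x4)   (expand XOR)
≡ (NOT x4 OR NOT (x2 OR x3) OR NOT NOT (x2 AND x3) OR x4) AND NOT (NOT (x4 AND (x2 OR x3) AND NOT (x2 AND x3)) AND x4)   (De Morgan)
≡ (NOT x4 OR (NOT x2 AND NOT x3) OR NOT NOT (x2 AND x3) OR x4) AND NOT (NOT (x4 AND (x2 OR x3) AND NOT (x2 AND x3)) AND x4)   (De Morgan)
≡ (NOT x4 OR (NOT x2 AND NOT x3) OR (x2 AND x3) OR x4) AND NOT (NOT (x4 AND (x2 OR x3) AND NOT (x2 AND x3)) AND x4)   (double negation)
≡ (NOT x4 OR (NOT x2 AND NOT x3) OR (x2 AND x3) OR x4) AND (NOT NOT (x4 AND (x2 OR x3) AND NOT (x2 AND x3)) OR NOT x4)   (De Morgan)
≡ (NOT x4 OR (NOT x2 AND NOT x3) OR (x2 AND x3) OR x4) AND ((x4 AND (x2 OR x3) AND NOT (x2 AND x3)) OR NOT x4)   (double negation)
≡ (NOT x4 OR (NOT x2 AND NOT x3) OR (x2 AND x3) OR x4) AND ((x4 AND (x2 OR x3) AND (NOT x2 OR NOT x3)) OR NOT x4)   (De Morgan)
≡ (NOT x4 OR NOT x2 OR x2 OR x4) AND (NOT x4 OR NOT x2 OR x3 OR x4) AND (NOT x4 OR NOT x3 OR x2 OR x4) AND (NOT x4 OR NOT x3 OR x3 OR x4) AND (x4 OR NOT x4) AND (x2 OR x3 OR NOT x4) AND (NOT x2 OR NOT x3 OR NOT x4)   (distribute OR over AND)
≡ (x2 OR x3 OR NOT x4) AND (NOT x2 OR NOT x3 OR NOT x4)   (simplify)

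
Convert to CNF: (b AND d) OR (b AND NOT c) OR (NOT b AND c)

(b AND d) OR (b AND NOT c) OR (NOT b AND c)
⇔ (b OR b OR NOT b) AND (b OR b OR c) AND (b OR NOT c OR NOT b) AND (b OR NOT c OR c) AND (d OR b OR NOT b) AND (d OR b OR c) AND (d OR NOT c OR NOT b) AND (d OR NOT c OR c)   — distribute OR over AND
⇔ (b OR c) AND (d OR NOT c OR NOT b)   — simplify

(b OR c) AND (d OR NOT c OR NOT b)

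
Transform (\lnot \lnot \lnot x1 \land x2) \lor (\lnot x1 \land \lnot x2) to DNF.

(\lnot x1 \land x2) \lor (\lnot x1 \land \lnot x2)

(\lnot \lnot \lnot x1 \land x2) \lor (\lnot x1 \land \lnot x2)
≡ (\lnot x1 \land x2) \lor (\lnot x1 \land \lnot x2)   [double negation]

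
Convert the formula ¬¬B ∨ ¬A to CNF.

B ∨ ¬A

¬¬B ∨ ¬A
≡ B ∨ ¬A   [double negation]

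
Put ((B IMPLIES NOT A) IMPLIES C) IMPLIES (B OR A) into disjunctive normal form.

((B IMPLIES NOT A) IMPLIES C) IMPLIES (B OR A)
= NOT ((B IMPLIES NOT A) IMPLIES C) OR B OR A   [eliminate IMPLIES]
= NOT (NOT (B IMPLIES NOT A) OR C) OR B OR A   [eliminate IMPLIES]
= NOT (NOT (NOT B OR NOT A) OR C) OR B OR A   [eliminate IMPLIES]
= (NOT NOT (NOT B OR NOT A) AND NOT C) OR B OR A   [De Morgan]
= ((NOT B OR NOT A) AND NOT C) OR B OR A   [double negation]
= (NOT B AND NOT C) OR (NOT A AND NOT C) OR B OR A   [distribute AND over OR]

(NOT B AND NOT C) OR (NOT A AND NOT C) OR B OR A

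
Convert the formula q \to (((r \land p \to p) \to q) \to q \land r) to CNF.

q \to (((r \land p \to p) \to q) \to q \land r)
= \lnot q \lor (((r \land p \to p) \to q) \to q \land r)   [eliminate \to]
= \lnot q \lor \lnot ((r \land p \to p) \to q) \lor q \land r   [eliminate \to]
= \lnot q \lor \lnot (\lnot (r \land p \to p) \lor q) \lor q \land r   [eliminate \to]
= \lnot q \lor \lnot (\lnot (\lnot (r \land p) \lor p) \lor q) \lor q \land r   [eliminate \to]
= \lnot q \lor \lnot \lnot (\lnot (r \land p) \lor p) \land \lnot q \lor q \land r   [De Morgan]
= \lnot q \lor (\lnot (r \land p) \lor p) \land \lnot q \lor q \land r   [double negation]
= \lnot q \lor (\lnot r \lor \lnot p \lor p) \land \lnot q \lor q \land r   [De Morgan]
= (\lnot q \lor \lnot r \lor \lnot p \lor p \lor q) \land (\lnot q \lor \lnot r \lor \lnot p \lor p \lor r) \land (\lnot q \lor \lnot q \lor q) \land (\lnot q \lor \lnot q \lor r)   [distribute \lor over \land]
= \lnot q \lor r   [simplify]

\lnot q \lor r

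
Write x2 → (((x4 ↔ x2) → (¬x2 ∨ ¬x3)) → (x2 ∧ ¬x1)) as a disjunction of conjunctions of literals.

¬x2 ∨ (x2 ∧ x4 ∧ x3) ∨ (x2 ∧ ¬x1)

x2 → (((x4 ↔ x2) → (¬x2 ∨ ¬x3)) → (x2 ∧ ¬x1))
= ¬x2 ∨ (((x4 ↔ x2) → (¬x2 ∨ ¬x3)) → (x2 ∧ ¬x1))   [eliminate →]
= ¬x2 ∨ ¬((x4 ↔ x2) → (¬x2 ∨ ¬x3)) ∨ (x2 ∧ ¬x1)   [eliminate →]
= ¬x2 ∨ ¬(¬(x4 ↔ x2) ∨ ¬x2 ∨ ¬x3) ∨ (x2 ∧ ¬x1)   [eliminate →]
= ¬x2 ∨ ¬(¬((x4 → x2) ∧ (x2 → x4)) ∨ ¬x2 ∨ ¬x3) ∨ (x2 ∧ ¬x1)   [eliminate ↔]
= ¬x2 ∨ ¬(¬((¬x4 ∨ x2) ∧ (x2 → x4)) ∨ ¬x2 ∨ ¬x3) ∨ (x2 ∧ ¬x1)   [eliminate →]
= ¬x2 ∨ ¬(¬((¬x4 ∨ x2) ∧ (¬x2 ∨ x4)) ∨ ¬x2 ∨ ¬x3) ∨ (x2 ∧ ¬x1)   [eliminate →]
= ¬x2 ∨ (¬¬((¬x4 ∨ x2) ∧ (¬x2 ∨ x4)) ∧ ¬¬x2 ∧ ¬¬x3) ∨ (x2 ∧ ¬x1)   [De Morgan]
= ¬x2 ∨ ((¬x4 ∨ x2) ∧ (¬x2 ∨ x4) ∧ ¬¬x2 ∧ ¬¬x3) ∨ (x2 ∧ ¬x1)   [double negation]
= ¬x2 ∨ ((¬x4 ∨ x2) ∧ (¬x2 ∨ x4) ∧ x2 ∧ ¬¬x3) ∨ (x2 ∧ ¬x1)   [double negation]
= ¬x2 ∨ ((¬x4 ∨ x2) ∧ (¬x2 ∨ x4) ∧ x2 ∧ x3) ∨ (x2 ∧ ¬x1)   [double negation]
= ¬x2 ∨ (¬x4 ∧ ¬x2 ∧ x2 ∧ x3) ∨ (¬x4 ∧ x4 ∧ x2 ∧ x3) ∨ (x2 ∧ ¬x2 ∧ x2 ∧ x3) ∨ (x2 ∧ x4 ∧ x2 ∧ x3) ∨ (x2 ∧ ¬x1)   [distribute ∧ over ∨]
= ¬x2 ∨ (x2 ∧ x4 ∧ x3) ∨ (x2 ∧ ¬x1)   [simplify]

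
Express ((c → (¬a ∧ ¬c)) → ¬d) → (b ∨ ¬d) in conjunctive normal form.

((c → (¬a ∧ ¬c)) → ¬d) → (b ∨ ¬d)
≡ ¬((c → (¬a ∧ ¬c)) → ¬d) ∨ b ∨ ¬d   (eliminate →)
≡ ¬(¬(c → (¬a ∧ ¬c)) ∨ ¬d) ∨ b ∨ ¬d   (eliminate →)
≡ ¬(¬(¬c ∨ (¬a ∧ ¬c)) ∨ ¬d) ∨ b ∨ ¬d   (eliminate →)
≡ (¬¬(¬c ∨ (¬a ∧ ¬c)) ∧ ¬¬d) ∨ b ∨ ¬d   (De Morgan)
≡ ((¬c ∨ (¬a ∧ ¬c)) ∧ ¬¬d) ∨ b ∨ ¬d   (double negation)
≡ ((¬c ∨ (¬a ∧ ¬c)) ∧ d) ∨ b ∨ ¬d   (double negation)
≡ (¬c ∨ ¬a ∨ b ∨ ¬d) ∧ (¬c ∨ ¬c ∨ b ∨ ¬d) ∧ (d ∨ b ∨ ¬d)   (distribute ∨ over ∧)
≡ ¬c ∨ b ∨ ¬d   (simplify)

¬c ∨ b ∨ ¬d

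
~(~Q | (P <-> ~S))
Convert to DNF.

(Q & P & S) | (Q & ~S & ~P)

~(~Q | (P <-> ~S))
≡ ~(~Q | ((P -> ~S) & (~S -> P)))   [eliminate <->]
≡ ~(~Q | ((~P | ~S) & (~S -> P)))   [eliminate ->]
≡ ~(~Q | ((~P | ~S) & (~~S | P)))   [eliminate ->]
≡ ~~Q & ~((~P | ~S) & (~~S | P))   [De Morgan]
≡ Q & ~((~P | ~S) & (~~S | P))   [double negation]
≡ Q & (~(~P | ~S) | ~(~~S | P))   [De Morgan]
≡ Q & ((~~P & ~~S) | ~(~~S | P))   [De Morgan]
≡ Q & ((P & ~~S) | ~(~~S | P))   [double negation]
≡ Q & ((P & S) | ~(~~S | P))   [double negation]
≡ Q & ((P & S) | (~~~S & ~P))   [De Morgan]
≡ Q & ((P & S) | (~S & ~P))   [double negation]
≡ (Q & P & S) | (Q & ~S & ~P)   [distribute & over |]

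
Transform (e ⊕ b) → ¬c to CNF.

(¬e ∨ b ∨ ¬c) ∧ (¬b ∨ e ∨ ¬c)

(e ⊕ b) → ¬c
⇔ ¬(e ⊕ b) ∨ ¬c   [eliminate →]
⇔ ¬((e ∨ b) ∧ ¬(e ∧ b)) ∨ ¬c   [expand ⊕]
⇔ ¬(e ∨ b) ∨ ¬¬(e ∧ b) ∨ ¬c   [De Morgan]
⇔ (¬e ∧ ¬b) ∨ ¬¬(e ∧ b) ∨ ¬c   [De Morgan]
⇔ (¬e ∧ ¬b) ∨ (e ∧ b) ∨ ¬c   [double negation]
⇔ (¬e ∨ e ∨ ¬c) ∧ (¬e ∨ b ∨ ¬c) ∧ (¬b ∨ e ∨ ¬c) ∧ (¬b ∨ b ∨ ¬c)   [distribute ∨ over ∧]
⇔ (¬e ∨ b ∨ ¬c) ∧ (¬b ∨ e ∨ ¬c)   [simplify]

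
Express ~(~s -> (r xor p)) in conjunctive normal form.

~s & (~r | p) & (~p | r)

~(~s -> (r xor p))
≡ ~(~~s | (r xor p))   — eliminate ->
≡ ~(~~s | ((r | p) & ~(r & p)))   — expand xor
≡ ~~~s & ~((r | p) & ~(r & p))   — De Morgan
≡ ~s & ~((r | p) & ~(r & p))   — double negation
≡ ~s & (~(r | p) | ~~(r & p))   — De Morgan
≡ ~s & ((~r & ~p) | ~~(r & p))   — De Morgan
≡ ~s & ((~r & ~p) | (r & p))   — double negation
≡ ~s & (~r | r) & (~r | p) & (~p | r) & (~p | p)   — distribute | over &
≡ ~s & (~r | p) & (~p | r)   — simplify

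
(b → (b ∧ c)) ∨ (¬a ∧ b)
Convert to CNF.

¬b ∨ c ∨ ¬a

(b → (b ∧ c)) ∨ (¬a ∧ b)
⇔ ¬b ∨ (b ∧ c) ∨ (¬a ∧ b)   (eliminate →)
⇔ (¬b ∨ b ∨ ¬a) ∧ (¬b ∨ b ∨ b) ∧ (¬b ∨ c ∨ ¬a) ∧ (¬b ∨ c ∨ b)   (distribute ∨ over ∧)
⇔ ¬b ∨ c ∨ ¬a   (simplify)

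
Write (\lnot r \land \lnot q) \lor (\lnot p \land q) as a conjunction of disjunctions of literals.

(\lnot r \lor \lnot p) \land (\lnot r \lor q) \land (\lnot q \lor \lnot p)

(\lnot r \land \lnot q) \lor (\lnot p \land q)
= (\lnot r \lor \lnot p) \land (\lnot r \lor q) \land (\lnot q \lor \lnot p) \land (\lnot q \lor q)   [distribute \lor over \land]
= (\lnot r \lor \lnot p) \land (\lnot r \lor q) \land (\lnot q \lor \lnot p)   [simplify]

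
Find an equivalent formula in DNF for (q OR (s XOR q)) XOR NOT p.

(q OR (s XOR q)) XOR NOT p
⇔ ((q OR (s XOR q)) AND NOT NOT p) OR (NOT (q OR (s XOR q)) AND NOT p)   — expand XOR
⇔ ((q OR (s AND NOT q) OR (NOT s AND q)) AND NOT NOT p) OR (NOT (q OR (s XOR q)) AND NOT p)   — expand XOR
⇔ ((q OR (s AND NOT q) OR (NOT s AND q)) AND NOT NOT p) OR (NOT (q OR (s AND NOT q) OR (NOT s AND q)) AND NOT p)   — expand XOR
⇔ ((q OR (s AND NOT q) OR (NOT s AND q)) AND p) OR (NOT (q OR (s AND NOT q) OR (NOT s AND q)) AND NOT p)   — double negation
⇔ ((q OR (s AND NOT q) OR (NOT s AND q)) AND p) OR (NOT q AND NOT (s AND NOT q) AND NOT (NOT s AND q) AND NOT p)   — De Morgan
⇔ ((q OR (s AND NOT q) OR (NOT s AND q)) AND p) OR (NOT q AND (NOT s OR NOT NOT q) AND NOT (NOT s AND q) AND NOT p)   — De Morgan
⇔ ((q OR (s AND NOT q) OR (NOT s AND q)) AND p) OR (NOT q AND (NOT s OR q) AND NOT (NOT s AND q) AND NOT p)   — double negation
⇔ ((q OR (s AND NOT q) OR (NOT s AND q)) AND p) OR (NOT q AND (NOT s OR q) AND (NOT NOT s OR NOT q) AND NOT p)   — De Morgan
⇔ ((q OR (s AND NOT q) OR (NOT s AND q)) AND p) OR (NOT q AND (NOT s OR q) AND (s OR NOT q) AND NOT p)   — double negation
⇔ (q AND p) OR (s AND NOT q AND p) OR (NOT s AND q AND p) OR (NOT q AND NOT s AND s AND NOT p) OR (NOT q AND NOT s AND NOT q AND NOT p) OR (NOT q AND q AND s AND NOT p) OR (NOT q AND q AND NOT q AND NOT p)   — distribute AND over OR
⇔ (q AND p) OR (s AND NOT q AND p) OR (NOT q AND NOT s AND NOT p)   — simplify

(q AND p) OR (s AND NOT q AND p) OR (NOT q AND NOT s AND NOT p)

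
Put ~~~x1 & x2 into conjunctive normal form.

~x1 & x2

~~~x1 & x2
≡ ~x1 & x2   [double negation]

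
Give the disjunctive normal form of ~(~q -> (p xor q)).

~q & ~p

~(~q -> (p xor q))
≡ ~(~~q | (p xor q))   (eliminate ->)
≡ ~(~~q | (p & ~q) | (~p & q))   (expand xor)
≡ ~~~q & ~(p & ~q) & ~(~p & q)   (De Morgan)
≡ ~q & ~(p & ~q) & ~(~p & q)   (double negation)
≡ ~q & (~p | ~~q) & ~(~p & q)   (De Morgan)
≡ ~q & (~p | q) & ~(~p & q)   (double negation)
≡ ~q & (~p | q) & (~~p | ~q)   (De Morgan)
≡ ~q & (~p | q) & (p | ~q)   (double negation)
≡ (~q & ~p & p) | (~q & ~p & ~q) | (~q & q & p) | (~q & q & ~q)   (distribute & over |)
≡ ~q & ~p   (simplify)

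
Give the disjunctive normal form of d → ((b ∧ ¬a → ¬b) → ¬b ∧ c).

d → ((b ∧ ¬a → ¬b) → ¬b ∧ c)
= ¬d ∨ ((b ∧ ¬a → ¬b) → ¬b ∧ c)   [eliminate →]
= ¬d ∨ ¬(b ∧ ¬a → ¬b) ∨ ¬b ∧ c   [eliminate →]
= ¬d ∨ ¬(¬(b ∧ ¬a) ∨ ¬b) ∨ ¬b ∧ c   [eliminate →]
= ¬d ∨ ¬¬(b ∧ ¬a) ∧ ¬¬b ∨ ¬b ∧ c   [De Morgan]
= ¬d ∨ b ∧ ¬a ∧ ¬¬b ∨ ¬b ∧ c   [double negation]
= ¬d ∨ b ∧ ¬a ∧ b ∨ ¬b ∧ c   [double negation]
= ¬d ∨ b ∧ ¬a ∨ ¬b ∧ c   [simplify]

¬d ∨ b ∧ ¬a ∨ ¬b ∧ c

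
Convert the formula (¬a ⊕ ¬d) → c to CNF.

(a ∨ ¬d ∨ c) ∧ (d ∨ ¬a ∨ c)

(¬a ⊕ ¬d) → c
≡ ¬(¬a ⊕ ¬d) ∨ c   [eliminate →]
≡ ¬((¬a ∨ ¬d) ∧ ¬(¬a ∧ ¬d)) ∨ c   [expand ⊕]
≡ ¬(¬a ∨ ¬d) ∨ ¬¬(¬a ∧ ¬d) ∨ c   [De Morgan]
≡ (¬¬a ∧ ¬¬d) ∨ ¬¬(¬a ∧ ¬d) ∨ c   [De Morgan]
≡ (a ∧ ¬¬d) ∨ ¬¬(¬a ∧ ¬d) ∨ c   [double negation]
≡ (a ∧ d) ∨ ¬¬(¬a ∧ ¬d) ∨ c   [double negation]
≡ (a ∧ d) ∨ (¬a ∧ ¬d) ∨ c   [double negation]
≡ (a ∨ ¬a ∨ c) ∧ (a ∨ ¬d ∨ c) ∧ (d ∨ ¬a ∨ c) ∧ (d ∨ ¬d ∨ c)   [distribute ∨ over ∧]
≡ (a ∨ ¬d ∨ c) ∧ (d ∨ ¬a ∨ c)   [simplify]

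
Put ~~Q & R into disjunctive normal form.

Q & R

~~Q & R
≡ Q & R   [double negation]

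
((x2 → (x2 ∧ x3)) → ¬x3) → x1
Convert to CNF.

x3 ∨ x1

((x2 → (x2 ∧ x3)) → ¬x3) → x1
⇔ ¬((x2 → (x2 ∧ x3)) → ¬x3) ∨ x1
⇔ ¬(¬(x2 → (x2 ∧ x3)) ∨ ¬x3) ∨ x1
⇔ ¬(¬(¬x2 ∨ (x2 ∧ x3)) ∨ ¬x3) ∨ x1
⇔ (¬¬(¬x2 ∨ (x2 ∧ x3)) ∧ ¬¬x3) ∨ x1
⇔ ((¬x2 ∨ (x2 ∧ x3)) ∧ ¬¬x3) ∨ x1
⇔ ((¬x2 ∨ (x2 ∧ x3)) ∧ x3) ∨ x1
⇔ (¬x2 ∨ x2 ∨ x1) ∧ (¬x2 ∨ x3 ∨ x1) ∧ (x3 ∨ x1)
⇔ x3 ∨ x1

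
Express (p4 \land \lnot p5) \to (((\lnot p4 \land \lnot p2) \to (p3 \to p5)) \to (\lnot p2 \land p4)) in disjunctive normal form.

\lnot p4 \lor p5 \lor (\lnot p2 \land p4)

(p4 \land \lnot p5) \to (((\lnot p4 \land \lnot p2) \to (p3 \to p5)) \to (\lnot p2 \land p4))
≡ \lnot (p4 \land \lnot p5) \lor (((\lnot p4 \land \lnot p2) \to (p3 \to p5)) \to (\lnot p2 \land p4))   (eliminate \to)
≡ \lnot (p4 \land \lnot p5) \lor \lnot ((\lnot p4 \land \lnot p2) \to (p3 \to p5)) \lor (\lnot p2 \land p4)   (eliminate \to)
≡ \lnot (p4 \land \lnot p5) \lor \lnot (\lnot (\lnot p4 \land \lnot p2) \lor (p3 \to p5)) \lor (\lnot p2 \land p4)   (eliminate \to)
≡ \lnot (p4 \land \lnot p5) \lor \lnot (\lnot (\lnot p4 \land \lnot p2) \lor \lnot p3 \lor p5) \lor (\lnot p2 \land p4)   (eliminate \to)
≡ \lnot p4 \lor \lnot \lnot p5 \lor \lnot (\lnot (\lnot p4 \land \lnot p2) \lor \lnot p3 \lor p5) \lor (\lnot p2 \land p4)   (De Morgan)
≡ \lnot p4 \lor p5 \lor \lnot (\lnot (\lnot p4 \land \lnot p2) \lor \lnot p3 \lor p5) \lor (\lnot p2 \land p4)   (double negation)
≡ \lnot p4 \lor p5 \lor (\lnot \lnot (\lnot p4 \land \lnot p2) \land \lnot \lnot p3 \land \lnot p5) \lor (\lnot p2 \land p4)   (De Morgan)
≡ \lnot p4 \lor p5 \lor (\lnot p4 \land \lnot p2 \land \lnot \lnot p3 \land \lnot p5) \lor (\lnot p2 \land p4)   (double negation)
≡ \lnot p4 \lor p5 \lor (\lnot p4 \land \lnot p2 \land p3 \land \lnot p5) \lor (\lnot p2 \land p4)   (double negation)
≡ \lnot p4 \lor p5 \lor (\lnot p2 \land p4)   (simplify)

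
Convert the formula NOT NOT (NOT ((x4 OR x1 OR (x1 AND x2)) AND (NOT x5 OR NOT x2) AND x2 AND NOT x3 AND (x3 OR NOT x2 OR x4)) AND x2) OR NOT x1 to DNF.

NOT NOT (NOT ((x4 OR x1 OR (x1 AND x2)) AND (NOT x5 OR NOT x2) AND x2 AND NOT x3 AND (x3 OR NOT x2 OR x4)) AND x2) OR NOT x1
≡ (NOT ((x4 OR x1 OR (x1 AND x2)) AND (NOT x5 OR NOT x2) AND x2 AND NOT x3 AND (x3 OR NOT x2 OR x4)) AND x2) OR NOT x1   [double negation]
≡ ((NOT (x4 OR x1 OR (x1 AND x2)) OR NOT (NOT x5 OR NOT x2) OR NOT x2 OR NOT NOT x3 OR NOT (x3 OR NOT x2 OR x4)) AND x2) OR NOT x1   [De Morgan]
≡ (((NOT x4 AND NOT x1 AND NOT (x1 AND x2)) OR NOT (NOT x5 OR NOT x2) OR NOT x2 OR NOT NOT x3 OR NOT (x3 OR NOT x2 OR x4)) AND x2) OR NOT x1   [De Morgan]
≡ (((NOT x4 AND NOT x1 AND (NOT x1 OR NOT x2)) OR NOT (NOT x5 OR NOT x2) OR NOT x2 OR NOT NOT x3 OR NOT (x3 OR NOT x2 OR x4)) AND x2) OR NOT x1   [De Morgan]
≡ (((NOT x4 AND NOT x1 AND (NOT x1 OR NOT x2)) OR (NOT NOT x5 AND NOT NOT x2) OR NOT x2 OR NOT NOT x3 OR NOT (x3 OR NOT x2 OR x4)) AND x2) OR NOT x1   [De Morgan]
≡ (((NOT x4 AND NOT x1 AND (NOT x1 OR NOT x2)) OR (x5 AND NOT NOT x2) OR NOT x2 OR NOT NOT x3 OR NOT (x3 OR NOT x2 OR x4)) AND x2) OR NOT x1   [double negation]
≡ (((NOT x4 AND NOT x1 AND (NOT x1 OR NOT x2)) OR (x5 AND x2) OR NOT x2 OR NOT NOT x3 OR NOT (x3 OR NOT x2 OR x4)) AND x2) OR NOT x1   [double negation]
≡ (((NOT x4 AND NOT x1 AND (NOT x1 OR NOT x2)) OR (x5 AND x2) OR NOT x2 OR x3 OR NOT (x3 OR NOT x2 OR x4)) AND x2) OR NOT x1   [double negation]
≡ (((NOT x4 AND NOT x1 AND (NOT x1 OR NOT x2)) OR (x5 AND x2) OR NOT x2 OR x3 OR (NOT x3 AND NOT NOT x2 AND NOT x4)) AND x2) OR NOT x1   [De Morgan]
≡ (((NOT x4 AND NOT x1 AND (NOT x1 OR NOT x2)) OR (x5 AND x2) OR NOT x2 OR x3 OR (NOT x3 AND x2 AND NOT x4)) AND x2) OR NOT x1   [double negation]
≡ (NOT x4 AND NOT x1 AND NOT x1 AND x2) OR (NOT x4 AND NOT x1 AND NOT x2 AND x2) OR (x5 AND x2 AND x2) OR (NOT x2 AND x2) OR (x3 AND x2) OR (NOT x3 AND x2 AND NOT x4 AND x2) OR NOT x1   [distribute AND over OR]
≡ (x5 AND x2) OR (x3 AND x2) OR (NOT x3 AND x2 AND NOT x4) OR NOT x1   [simplify]

(x5 AND x2) OR (x3 AND x2) OR (NOT x3 AND x2 AND NOT x4) OR NOT x1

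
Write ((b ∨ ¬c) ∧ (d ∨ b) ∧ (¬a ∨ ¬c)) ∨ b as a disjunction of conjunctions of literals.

((b ∨ ¬c) ∧ (d ∨ b) ∧ (¬a ∨ ¬c)) ∨ b
⇔ (b ∧ d ∧ ¬a) ∨ (b ∧ d ∧ ¬c) ∨ (b ∧ b ∧ ¬a) ∨ (b ∧ b ∧ ¬c) ∨ (¬c ∧ d ∧ ¬a) ∨ (¬c ∧ d ∧ ¬c) ∨ (¬c ∧ b ∧ ¬a) ∨ (¬c ∧ b ∧ ¬c) ∨ b   [distribute ∧ over ∨]
⇔ (¬c ∧ d) ∨ b   [simplify]

(¬c ∧ d) ∨ b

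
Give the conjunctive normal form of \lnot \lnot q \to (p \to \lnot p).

\lnot \lnot q \to (p \to \lnot p)
≡ \lnot \lnot \lnot q \lor (p \to \lnot p)   [eliminate \to]
≡ \lnot \lnot \lnot q \lor \lnot p \lor \lnot p   [eliminate \to]
≡ \lnot q \lor \lnot p \lor \lnot p   [double negation]
≡ \lnot q \lor \lnot p   [simplify]

\lnot q \lor \lnot p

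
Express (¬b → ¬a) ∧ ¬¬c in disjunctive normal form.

(¬b → ¬a) ∧ ¬¬c
≡ (¬¬b ∨ ¬a) ∧ ¬¬c   (eliminate →)
≡ (b ∨ ¬a) ∧ ¬¬c   (double negation)
≡ (b ∨ ¬a) ∧ c   (double negation)
≡ (b ∧ c) ∨ (¬a ∧ c)   (distribute ∧ over ∨)

(b ∧ c) ∨ (¬a ∧ c)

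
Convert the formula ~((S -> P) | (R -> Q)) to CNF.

S & ~P & R & ~Q

~((S -> P) | (R -> Q))
≡ ~(~S | P | (R -> Q))
≡ ~(~S | P | ~R | Q)
≡ ~~S & ~P & ~~R & ~Q
≡ S & ~P & ~~R & ~Q
≡ S & ~P & R & ~Q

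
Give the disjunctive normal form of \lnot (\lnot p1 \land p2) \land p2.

p1 \land p2

\lnot (\lnot p1 \land p2) \land p2
= (\lnot \lnot p1 \lor \lnot p2) \land p2   [De Morgan]
= (p1 \lor \lnot p2) \land p2   [double negation]
= p1 \land p2 \lor \lnot p2 \land p2   [distribute \land over \lor]
= p1 \land p2   [simplify]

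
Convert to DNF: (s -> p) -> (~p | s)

~p | s

(s -> p) -> (~p | s)
= ~(s -> p) | ~p | s
= ~(~s | p) | ~p | s
= (~~s & ~p) | ~p | s
= (s & ~p) | ~p | s
= ~p | s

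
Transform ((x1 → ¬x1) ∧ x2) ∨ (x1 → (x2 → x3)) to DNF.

((x1 → ¬x1) ∧ x2) ∨ (x1 → (x2 → x3))
= ((¬x1 ∨ ¬x1) ∧ x2) ∨ (x1 → (x2 → x3))   [eliminate →]
= ((¬x1 ∨ ¬x1) ∧ x2) ∨ ¬x1 ∨ (x2 → x3)   [eliminate →]
= ((¬x1 ∨ ¬x1) ∧ x2) ∨ ¬x1 ∨ ¬x2 ∨ x3   [eliminate →]
= (¬x1 ∧ x2) ∨ (¬x1 ∧ x2) ∨ ¬x1 ∨ ¬x2 ∨ x3   [distribute ∧ over ∨]
= ¬x1 ∨ ¬x2 ∨ x3   [simplify]

¬x1 ∨ ¬x2 ∨ x3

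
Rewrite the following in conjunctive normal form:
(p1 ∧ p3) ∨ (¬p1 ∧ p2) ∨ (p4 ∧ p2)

(p1 ∧ p3) ∨ (¬p1 ∧ p2) ∨ (p4 ∧ p2)
≡ (p1 ∨ ¬p1 ∨ p4) ∧ (p1 ∨ ¬p1 ∨ p2) ∧ (p1 ∨ p2 ∨ p4) ∧ (p1 ∨ p2 ∨ p2) ∧ (p3 ∨ ¬p1 ∨ p4) ∧ (p3 ∨ ¬p1 ∨ p2) ∧ (p3 ∨ p2 ∨ p4) ∧ (p3 ∨ p2 ∨ p2)   (distribute ∨ over ∧)
≡ (p1 ∨ p2) ∧ (p3 ∨ ¬p1 ∨ p4) ∧ (p3 ∨ p2)   (simplify)

(p1 ∨ p2) ∧ (p3 ∨ ¬p1 ∨ p4) ∧ (p3 ∨ p2)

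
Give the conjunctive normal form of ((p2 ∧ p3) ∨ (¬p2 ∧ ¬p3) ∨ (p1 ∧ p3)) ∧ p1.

((p2 ∧ p3) ∨ (¬p2 ∧ ¬p3) ∨ (p1 ∧ p3)) ∧ p1
≡ (p2 ∨ ¬p2 ∨ p1) ∧ (p2 ∨ ¬p2 ∨ p3) ∧ (p2 ∨ ¬p3 ∨ p1) ∧ (p2 ∨ ¬p3 ∨ p3) ∧ (p3 ∨ ¬p2 ∨ p1) ∧ (p3 ∨ ¬p2 ∨ p3) ∧ (p3 ∨ ¬p3 ∨ p1) ∧ (p3 ∨ ¬p3 ∨ p3) ∧ p1
≡ (p3 ∨ ¬p2) ∧ p1

(p3 ∨ ¬p2) ∧ p1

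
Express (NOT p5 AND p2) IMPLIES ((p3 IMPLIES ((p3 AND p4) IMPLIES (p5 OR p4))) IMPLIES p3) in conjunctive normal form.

p5 OR NOT p2 OR p3

(NOT p5 AND p2) IMPLIES ((p3 IMPLIES ((p3 AND p4) IMPLIES (p5 OR p4))) IMPLIES p3)
⇔ NOT (NOT p5 AND p2) OR ((p3 IMPLIES ((p3 AND p4) IMPLIES (p5 OR p4))) IMPLIES p3)   [eliminate IMPLIES]
⇔ NOT (NOT p5 AND p2) OR NOT (p3 IMPLIES ((p3 AND p4) IMPLIES (p5 OR p4))) OR p3   [eliminate IMPLIES]
⇔ NOT (NOT p5 AND p2) OR NOT (NOT p3 OR ((p3 AND p4) IMPLIES (p5 OR p4))) OR p3   [eliminate IMPLIES]
⇔ NOT (NOT p5 AND p2) OR NOT (NOT p3 OR NOT (p3 AND p4) OR p5 OR p4) OR p3   [eliminate IMPLIES]
⇔ NOT NOT p5 OR NOT p2 OR NOT (NOT p3 OR NOT (p3 AND p4) OR p5 OR p4) OR p3   [De Morgan]
⇔ p5 OR NOT p2 OR NOT (NOT p3 OR NOT (p3 AND p4) OR p5 OR p4) OR p3   [double negation]
⇔ p5 OR NOT p2 OR (NOT NOT p3 AND NOT NOT (p3 AND p4) AND NOT p5 AND NOT p4) OR p3   [De Morgan]
⇔ p5 OR NOT p2 OR (p3 AND NOT NOT (p3 AND p4) AND NOT p5 AND NOT p4) OR p3   [double negation]
⇔ p5 OR NOT p2 OR (p3 AND p3 AND p4 AND NOT p5 AND NOT p4) OR p3   [double negation]
⇔ (p5 OR NOT p2 OR p3 OR p3) AND (p5 OR NOT p2 OR p3 OR p3) AND (p5 OR NOT p2 OR p4 OR p3) AND (p5 OR NOT p2 OR NOT p5 OR p3) AND (p5 OR NOT p2 OR NOT p4 OR p3)   [distribute OR over AND]
⇔ p5 OR NOT p2 OR p3   [simplify]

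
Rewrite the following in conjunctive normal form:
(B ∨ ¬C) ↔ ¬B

¬B ∧ (B ∨ ¬C)

(B ∨ ¬C) ↔ ¬B
⇔ ((B ∨ ¬C) → ¬B) ∧ (¬B → (B ∨ ¬C))
⇔ (¬(B ∨ ¬C) ∨ ¬B) ∧ (¬B → (B ∨ ¬C))
⇔ (¬(B ∨ ¬C) ∨ ¬B) ∧ (¬¬B ∨ B ∨ ¬C)
⇔ ((¬B ∧ ¬¬C) ∨ ¬B) ∧ (¬¬B ∨ B ∨ ¬C)
⇔ ((¬B ∧ C) ∨ ¬B) ∧ (¬¬B ∨ B ∨ ¬C)
⇔ ((¬B ∧ C) ∨ ¬B) ∧ (B ∨ B ∨ ¬C)
⇔ (¬B ∨ ¬B) ∧ (C ∨ ¬B) ∧ (B ∨ B ∨ ¬C)
⇔ ¬B ∧ (B ∨ ¬C)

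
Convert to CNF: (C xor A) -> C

~A | C

(C xor A) -> C
≡ ~(C xor A) | C   (eliminate ->)
≡ ~((C | A) & ~(C & A)) | C   (expand xor)
≡ ~(C | A) | ~~(C & A) | C   (De Morgan)
≡ (~C & ~A) | ~~(C & A) | C   (De Morgan)
≡ (~C & ~A) | (C & A) | C   (double negation)
≡ (~C | C | C) & (~C | A | C) & (~A | C | C) & (~A | A | C)   (distribute | over &)
≡ ~A | C   (simplify)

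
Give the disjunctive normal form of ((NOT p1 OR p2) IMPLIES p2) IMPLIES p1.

(NOT p1 AND NOT p2) OR p1

((NOT p1 OR p2) IMPLIES p2) IMPLIES p1
⇔ NOT ((NOT p1 OR p2) IMPLIES p2) OR p1   [eliminate IMPLIES]
⇔ NOT (NOT (NOT p1 OR p2) OR p2) OR p1   [eliminate IMPLIES]
⇔ (NOT NOT (NOT p1 OR p2) AND NOT p2) OR p1   [De Morgan]
⇔ ((NOT p1 OR p2) AND NOT p2) OR p1   [double negation]
⇔ (NOT p1 AND NOT p2) OR (p2 AND NOT p2) OR p1   [distribute AND over OR]
⇔ (NOT p1 AND NOT p2) OR p1   [simplify]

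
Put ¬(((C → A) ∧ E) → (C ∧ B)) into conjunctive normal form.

(¬C ∨ A) ∧ E ∧ (¬C ∨ ¬B)

¬(((C → A) ∧ E) → (C ∧ B))
⇔ ¬(¬((C → A) ∧ E) ∨ (C ∧ B))   — eliminate →
⇔ ¬(¬((¬C ∨ A) ∧ E) ∨ (C ∧ B))   — eliminate →
⇔ ¬¬((¬C ∨ A) ∧ E) ∧ ¬(C ∧ B)   — De Morgan
⇔ (¬C ∨ A) ∧ E ∧ ¬(C ∧ B)   — double negation
⇔ (¬C ∨ A) ∧ E ∧ (¬C ∨ ¬B)   — De Morgan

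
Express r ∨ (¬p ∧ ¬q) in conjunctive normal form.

(r ∨ ¬p) ∧ (r ∨ ¬q)

r ∨ (¬p ∧ ¬q)
≡ (r ∨ ¬p) ∧ (r ∨ ¬q)   [distribute ∨ over ∧]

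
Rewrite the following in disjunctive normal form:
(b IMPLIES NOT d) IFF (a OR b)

(a AND NOT b) OR (a AND NOT d) OR (b AND NOT d)

(b IMPLIES NOT d) IFF (a OR b)
= ((b IMPLIES NOT d) IMPLIES (a OR b)) AND ((a OR b) IMPLIES (b IMPLIES NOT d))   [eliminate IFF]
= (NOT (b IMPLIES NOT d) OR a OR b) AND ((a OR b) IMPLIES (b IMPLIES NOT d))   [eliminate IMPLIES]
= (NOT (NOT b OR NOT d) OR a OR b) AND ((a OR b) IMPLIES (b IMPLIES NOT d))   [eliminate IMPLIES]
= (NOT (NOT b OR NOT d) OR a OR b) AND (NOT (a OR b) OR (b IMPLIES NOT d))   [eliminate IMPLIES]
= (NOT (NOT b OR NOT d) OR a OR b) AND (NOT (a OR b) OR NOT b OR NOT d)   [eliminate IMPLIES]
= ((NOT NOT b AND NOT NOT d) OR a OR b) AND (NOT (a OR b) OR NOT b OR NOT d)   [De Morgan]
= ((b AND NOT NOT d) OR a OR b) AND (NOT (a OR b) OR NOT b OR NOT d)   [double negation]
= ((b AND d) OR a OR b) AND (NOT (a OR b) OR NOT b OR NOT d)   [double negation]
= ((b AND d) OR a OR b) AND ((NOT a AND NOT b) OR NOT b OR NOT d)   [De Morgan]
= (b AND d AND NOT a AND NOT b) OR (b AND d AND NOT b) OR (b AND d AND NOT d) OR (a AND NOT a AND NOT b) OR (a AND NOT b) OR (a AND NOT d) OR (b AND NOT a AND NOT b) OR (b AND NOT b) OR (b AND NOT d)   [distribute AND over OR]
= (a AND NOT b) OR (a AND NOT d) OR (b AND NOT d)   [simplify]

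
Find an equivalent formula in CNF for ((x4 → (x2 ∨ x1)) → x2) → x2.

¬x4 ∨ x2 ∨ x1

((x4 → (x2 ∨ x1)) → x2) → x2
≡ ¬((x4 → (x2 ∨ x1)) → x2) ∨ x2   (eliminate →)
≡ ¬(¬(x4 → (x2 ∨ x1)) ∨ x2) ∨ x2   (eliminate →)
≡ ¬(¬(¬x4 ∨ x2 ∨ x1) ∨ x2) ∨ x2   (eliminate →)
≡ (¬¬(¬x4 ∨ x2 ∨ x1) ∧ ¬x2) ∨ x2   (De Morgan)
≡ ((¬x4 ∨ x2 ∨ x1) ∧ ¬x2) ∨ x2   (double negation)
≡ (¬x4 ∨ x2 ∨ x1 ∨ x2) ∧ (¬x2 ∨ x2)   (distribute ∨ over ∧)
≡ ¬x4 ∨ x2 ∨ x1   (simplify)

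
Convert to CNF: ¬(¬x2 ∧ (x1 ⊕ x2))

x2 ∨ ¬x1

¬(¬x2 ∧ (x1 ⊕ x2))
≡ ¬(¬x2 ∧ (x1 ∨ x2) ∧ ¬(x1 ∧ x2))   [expand ⊕]
≡ ¬¬x2 ∨ ¬(x1 ∨ x2) ∨ ¬¬(x1 ∧ x2)   [De Morgan]
≡ x2 ∨ ¬(x1 ∨ x2) ∨ ¬¬(x1 ∧ x2)   [double negation]
≡ x2 ∨ (¬x1 ∧ ¬x2) ∨ ¬¬(x1 ∧ x2)   [De Morgan]
≡ x2 ∨ (¬x1 ∧ ¬x2) ∨ (x1 ∧ x2)   [double negation]
≡ (x2 ∨ ¬x1 ∨ x1) ∧ (x2 ∨ ¬x1 ∨ x2) ∧ (x2 ∨ ¬x2 ∨ x1) ∧ (x2 ∨ ¬x2 ∨ x2)   [distribute ∨ over ∧]
≡ x2 ∨ ¬x1   [simplify]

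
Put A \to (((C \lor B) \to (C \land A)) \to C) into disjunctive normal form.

\lnot A \lor (B \land \lnot C) \lor C

A \to (((C \lor B) \to (C \land A)) \to C)
≡ \lnot A \lor (((C \lor B) \to (C \land A)) \to C)   (eliminate \to)
≡ \lnot A \lor \lnot ((C \lor B) \to (C \land A)) \lor C   (eliminate \to)
≡ \lnot A \lor \lnot (\lnot (C \lor B) \lor (C \land A)) \lor C   (eliminate \to)
≡ \lnot A \lor (\lnot \lnot (C \lor B) \land \lnot (C \land A)) \lor C   (De Morgan)
≡ \lnot A \lor ((C \lor B) \land \lnot (C \land A)) \lor C   (double negation)
≡ \lnot A \lor ((C \lor B) \land (\lnot C \lor \lnot A)) \lor C   (De Morgan)
≡ \lnot A \lor (C \land \lnot C) \lor (C \land \lnot A) \lor (B \land \lnot C) \lor (B \land \lnot A) \lor C   (distribute \land over \lor)
≡ \lnot A \lor (B \land \lnot C) \lor C   (simplify)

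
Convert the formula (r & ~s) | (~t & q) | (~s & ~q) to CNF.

(r | ~t | ~q) & (~s | ~t) & (~s | q)

(r & ~s) | (~t & q) | (~s & ~q)
= (r | ~t | ~s) & (r | ~t | ~q) & (r | q | ~s) & (r | q | ~q) & (~s | ~t | ~s) & (~s | ~t | ~q) & (~s | q | ~s) & (~s | q | ~q)   (distribute | over &)
= (r | ~t | ~q) & (~s | ~t) & (~s | q)   (simplify)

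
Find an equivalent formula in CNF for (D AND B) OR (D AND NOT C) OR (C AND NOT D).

(D AND B) OR (D AND NOT C) OR (C AND NOT D)
= (D OR D OR C) AND (D OR D OR NOT D) AND (D OR NOT C OR C) AND (D OR NOT C OR NOT D) AND (B OR D OR C) AND (B OR D OR NOT D) AND (B OR NOT C OR C) AND (B OR NOT C OR NOT D)   [distribute OR over AND]
= (D OR C) AND (B OR NOT C OR NOT D)   [simplify]

(D OR C) AND (B OR NOT C OR NOT D)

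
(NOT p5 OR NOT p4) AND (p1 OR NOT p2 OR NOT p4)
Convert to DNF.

(NOT p5 OR NOT p4) AND (p1 OR NOT p2 OR NOT p4)
⇔ (NOT p5 AND p1) OR (NOT p5 AND NOT p2) OR (NOT p5 AND NOT p4) OR (NOT p4 AND p1) OR (NOT p4 AND NOT p2) OR (NOT p4 AND NOT p4)   (distribute AND over OR)
⇔ (NOT p5 AND p1) OR (NOT p5 AND NOT p2) OR NOT p4   (simplify)

(NOT p5 AND p1) OR (NOT p5 AND NOT p2) OR NOT p4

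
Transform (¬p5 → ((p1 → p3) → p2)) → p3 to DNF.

(¬p5 → ((p1 → p3) → p2)) → p3
⇔ ¬(¬p5 → ((p1 → p3) → p2)) ∨ p3   (eliminate →)
⇔ ¬(¬¬p5 ∨ ((p1 → p3) → p2)) ∨ p3   (eliminate →)
⇔ ¬(¬¬p5 ∨ ¬(p1 → p3) ∨ p2) ∨ p3   (eliminate →)
⇔ ¬(¬¬p5 ∨ ¬(¬p1 ∨ p3) ∨ p2) ∨ p3   (eliminate →)
⇔ (¬¬¬p5 ∧ ¬¬(¬p1 ∨ p3) ∧ ¬p2) ∨ p3   (De Morgan)
⇔ (¬p5 ∧ ¬¬(¬p1 ∨ p3) ∧ ¬p2) ∨ p3   (double negation)
⇔ (¬p5 ∧ (¬p1 ∨ p3) ∧ ¬p2) ∨ p3   (double negation)
⇔ (¬p5 ∧ ¬p1 ∧ ¬p2) ∨ (¬p5 ∧ p3 ∧ ¬p2) ∨ p3   (distribute ∧ over ∨)
⇔ (¬p5 ∧ ¬p1 ∧ ¬p2) ∨ p3   (simplify)

(¬p5 ∧ ¬p1 ∧ ¬p2) ∨ p3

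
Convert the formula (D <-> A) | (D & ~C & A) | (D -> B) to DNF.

(D <-> A) | (D & ~C & A) | (D -> B)
≡ ((D -> A) & (A -> D)) | (D & ~C & A) | (D -> B)
≡ ((~D | A) & (A -> D)) | (D & ~C & A) | (D -> B)
≡ ((~D | A) & (~A | D)) | (D & ~C & A) | (D -> B)
≡ ((~D | A) & (~A | D)) | (D & ~C & A) | ~D | B
≡ (~D & ~A) | (~D & D) | (A & ~A) | (A & D) | (D & ~C & A) | ~D | B
≡ (A & D) | ~D | B

(A & D) | ~D | B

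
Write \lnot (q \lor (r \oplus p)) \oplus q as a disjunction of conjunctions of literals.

(\lnot q \land \lnot r \land \lnot p) \lor (\lnot q \land p \land r) \lor q

\lnot (q \lor (r \oplus p)) \oplus q
≡ (\lnot (q \lor (r \oplus p)) \land \lnot q) \lor (\lnot \lnot (q \lor (r \oplus p)) \land q)
≡ (\lnot (q \lor (r \land \lnot p) \lor (\lnot r \land p)) \land \lnot q) \lor (\lnot \lnot (q \lor (r \oplus p)) \land q)
≡ (\lnot (q \lor (r \land \lnot p) \lor (\lnot r \land p)) \land \lnot q) \lor (\lnot \lnot (q \lor (r \land \lnot p) \lor (\lnot r \land p)) \land q)
≡ (\lnot q \land \lnot (r \land \lnot p) \land \lnot (\lnot r \land p) \land \lnot q) \lor (\lnot \lnot (q \lor (r \land \lnot p) \lor (\lnot r \land p)) \land q)
≡ (\lnot q \land (\lnot r \lor \lnot \lnot p) \land \lnot (\lnot r \land p) \land \lnot q) \lor (\lnot \lnot (q \lor (r \land \lnot p) \lor (\lnot r \land p)) \land q)
≡ (\lnot q \land (\lnot r \lor p) \land \lnot (\lnot r \land p) \land \lnot q) \lor (\lnot \lnot (q \lor (r \land \lnot p) \lor (\lnot r \land p)) \land q)
≡ (\lnot q \land (\lnot r \lor p) \land (\lnot \lnot r \lor \lnot p) \land \lnot q) \lor (\lnot \lnot (q \lor (r \land \lnot p) \lor (\lnot r \land p)) \land q)
≡ (\lnot q \land (\lnot r \lor p) \land (r \lor \lnot p) \land \lnot q) \lor (\lnot \lnot (q \lor (r \land \lnot p) \lor (\lnot r \land p)) \land q)
≡ (\lnot q \land (\lnot r \lor p) \land (r \lor \lnot p) \land \lnot q) \lor ((q \lor (r \land \lnot p) \lor (\lnot r \land p)) \land q)
≡ (\lnot q \land \lnot r \land r \land \lnot q) \lor (\lnot q \land \lnot r \land \lnot p \land \lnot q) \lor (\lnot q \land p \land r \land \lnot q) \lor (\lnot q \land p \land \lnot p \land \lnot q) \lor (q \land q) \lor (r \land \lnot p \land q) \lor (\lnot r \land p \land q)
≡ (\lnot q \land \lnot r \land \lnot p) \lor (\lnot q \land p \land r) \lor q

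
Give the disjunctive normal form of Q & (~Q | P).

Q & P

Q & (~Q | P)
≡ (Q & ~Q) | (Q & P)   [distribute & over |]
≡ Q & P   [simplify]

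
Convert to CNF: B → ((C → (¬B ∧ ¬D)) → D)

¬B ∨ C ∨ D

B → ((C → (¬B ∧ ¬D)) → D)
≡ ¬B ∨ ((C → (¬B ∧ ¬D)) → D)   (eliminate →)
≡ ¬B ∨ ¬(C → (¬B ∧ ¬D)) ∨ D   (eliminate →)
≡ ¬B ∨ ¬(¬C ∨ (¬B ∧ ¬D)) ∨ D   (eliminate →)
≡ ¬B ∨ (¬¬C ∧ ¬(¬B ∧ ¬D)) ∨ D   (De Morgan)
≡ ¬B ∨ (C ∧ ¬(¬B ∧ ¬D)) ∨ D   (double negation)
≡ ¬B ∨ (C ∧ (¬¬B ∨ ¬¬D)) ∨ D   (De Morgan)
≡ ¬B ∨ (C ∧ (B ∨ ¬¬D)) ∨ D   (double negation)
≡ ¬B ∨ (C ∧ (B ∨ D)) ∨ D   (double negation)
≡ (¬B ∨ C ∨ D) ∧ (¬B ∨ B ∨ D ∨ D)   (distribute ∨ over ∧)
≡ ¬B ∨ C ∨ D   (simplify)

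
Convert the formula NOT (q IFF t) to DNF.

NOT (q IFF t)
≡ NOT ((q IMPLIES t) AND (t IMPLIES q))   [eliminate IFF]
≡ NOT ((NOT q OR t) AND (t IMPLIES q))   [eliminate IMPLIES]
≡ NOT ((NOT q OR t) AND (NOT t OR q))   [eliminate IMPLIES]
≡ NOT (NOT q OR t) OR NOT (NOT t OR q)   [De Morgan]
≡ (NOT NOT q AND NOT t) OR NOT (NOT t OR q)   [De Morgan]
≡ (q AND NOT t) OR NOT (NOT t OR q)   [double negation]
≡ (q AND NOT t) OR (NOT NOT t AND NOT q)   [De Morgan]
≡ (q AND NOT t) OR (t AND NOT q)   [double negation]

(q AND NOT t) OR (t AND NOT q)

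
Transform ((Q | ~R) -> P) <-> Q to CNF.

(Q | ~R) & (~P | Q) & (~Q | P)

((Q | ~R) -> P) <-> Q
≡ (((Q | ~R) -> P) -> Q) & (Q -> ((Q | ~R) -> P))   [eliminate <->]
≡ (~((Q | ~R) -> P) | Q) & (Q -> ((Q | ~R) -> P))   [eliminate ->]
≡ (~(~(Q | ~R) | P) | Q) & (Q -> ((Q | ~R) -> P))   [eliminate ->]
≡ (~(~(Q | ~R) | P) | Q) & (~Q | ((Q | ~R) -> P))   [eliminate ->]
≡ (~(~(Q | ~R) | P) | Q) & (~Q | ~(Q | ~R) | P)   [eliminate ->]
≡ ((~~(Q | ~R) & ~P) | Q) & (~Q | ~(Q | ~R) | P)   [De Morgan]
≡ (((Q | ~R) & ~P) | Q) & (~Q | ~(Q | ~R) | P)   [double negation]
≡ (((Q | ~R) & ~P) | Q) & (~Q | (~Q & ~~R) | P)   [De Morgan]
≡ (((Q | ~R) & ~P) | Q) & (~Q | (~Q & R) | P)   [double negation]
≡ (Q | ~R | Q) & (~P | Q) & (~Q | ~Q | P) & (~Q | R | P)   [distribute | over &]
≡ (Q | ~R) & (~P | Q) & (~Q | P)   [simplify]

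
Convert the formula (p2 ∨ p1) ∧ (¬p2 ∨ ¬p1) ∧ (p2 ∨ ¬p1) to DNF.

(p2 ∨ p1) ∧ (¬p2 ∨ ¬p1) ∧ (p2 ∨ ¬p1)
≡ (p2 ∧ ¬p2 ∧ p2) ∨ (p2 ∧ ¬p2 ∧ ¬p1) ∨ (p2 ∧ ¬p1 ∧ p2) ∨ (p2 ∧ ¬p1 ∧ ¬p1) ∨ (p1 ∧ ¬p2 ∧ p2) ∨ (p1 ∧ ¬p2 ∧ ¬p1) ∨ (p1 ∧ ¬p1 ∧ p2) ∨ (p1 ∧ ¬p1 ∧ ¬p1)   (distribute ∧ over ∨)
≡ p2 ∧ ¬p1   (simplify)

p2 ∧ ¬p1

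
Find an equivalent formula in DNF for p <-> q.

(~p & ~q) | (q & p)

p <-> q
= (p -> q) & (q -> p)   — eliminate <->
= (~p | q) & (q -> p)   — eliminate ->
= (~p | q) & (~q | p)   — eliminate ->
= (~p & ~q) | (~p & p) | (q & ~q) | (q & p)   — distribute & over |
= (~p & ~q) | (q & p)   — simplify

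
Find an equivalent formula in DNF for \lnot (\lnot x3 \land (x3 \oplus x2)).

x3 \lor (\lnot x3 \land \lnot x2)

\lnot (\lnot x3 \land (x3 \oplus x2))
≡ \lnot (\lnot x3 \land ((x3 \land \lnot x2) \lor (\lnot x3 \land x2)))   [expand \oplus]
≡ \lnot \lnot x3 \lor \lnot ((x3 \land \lnot x2) \lor (\lnot x3 \land x2))   [De Morgan]
≡ x3 \lor \lnot ((x3 \land \lnot x2) \lor (\lnot x3 \land x2))   [double negation]
≡ x3 \lor (\lnot (x3 \land \lnot x2) \land \lnot (\lnot x3 \land x2))   [De Morgan]
≡ x3 \lor ((\lnot x3 \lor \lnot \lnot x2) \land \lnot (\lnot x3 \land x2))   [De Morgan]
≡ x3 \lor ((\lnot x3 \lor x2) \land \lnot (\lnot x3 \land x2))   [double negation]
≡ x3 \lor ((\lnot x3 \lor x2) \land (\lnot \lnot x3 \lor \lnot x2))   [De Morgan]
≡ x3 \lor ((\lnot x3 \lor x2) \land (x3 \lor \lnot x2))   [double negation]
≡ x3 \lor (\lnot x3 \land x3) \lor (\lnot x3 \land \lnot x2) \lor (x2 \land x3) \lor (x2 \land \lnot x2)   [distribute \land over \lor]
≡ x3 \lor (\lnot x3 \land \lnot x2)   [simplify]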